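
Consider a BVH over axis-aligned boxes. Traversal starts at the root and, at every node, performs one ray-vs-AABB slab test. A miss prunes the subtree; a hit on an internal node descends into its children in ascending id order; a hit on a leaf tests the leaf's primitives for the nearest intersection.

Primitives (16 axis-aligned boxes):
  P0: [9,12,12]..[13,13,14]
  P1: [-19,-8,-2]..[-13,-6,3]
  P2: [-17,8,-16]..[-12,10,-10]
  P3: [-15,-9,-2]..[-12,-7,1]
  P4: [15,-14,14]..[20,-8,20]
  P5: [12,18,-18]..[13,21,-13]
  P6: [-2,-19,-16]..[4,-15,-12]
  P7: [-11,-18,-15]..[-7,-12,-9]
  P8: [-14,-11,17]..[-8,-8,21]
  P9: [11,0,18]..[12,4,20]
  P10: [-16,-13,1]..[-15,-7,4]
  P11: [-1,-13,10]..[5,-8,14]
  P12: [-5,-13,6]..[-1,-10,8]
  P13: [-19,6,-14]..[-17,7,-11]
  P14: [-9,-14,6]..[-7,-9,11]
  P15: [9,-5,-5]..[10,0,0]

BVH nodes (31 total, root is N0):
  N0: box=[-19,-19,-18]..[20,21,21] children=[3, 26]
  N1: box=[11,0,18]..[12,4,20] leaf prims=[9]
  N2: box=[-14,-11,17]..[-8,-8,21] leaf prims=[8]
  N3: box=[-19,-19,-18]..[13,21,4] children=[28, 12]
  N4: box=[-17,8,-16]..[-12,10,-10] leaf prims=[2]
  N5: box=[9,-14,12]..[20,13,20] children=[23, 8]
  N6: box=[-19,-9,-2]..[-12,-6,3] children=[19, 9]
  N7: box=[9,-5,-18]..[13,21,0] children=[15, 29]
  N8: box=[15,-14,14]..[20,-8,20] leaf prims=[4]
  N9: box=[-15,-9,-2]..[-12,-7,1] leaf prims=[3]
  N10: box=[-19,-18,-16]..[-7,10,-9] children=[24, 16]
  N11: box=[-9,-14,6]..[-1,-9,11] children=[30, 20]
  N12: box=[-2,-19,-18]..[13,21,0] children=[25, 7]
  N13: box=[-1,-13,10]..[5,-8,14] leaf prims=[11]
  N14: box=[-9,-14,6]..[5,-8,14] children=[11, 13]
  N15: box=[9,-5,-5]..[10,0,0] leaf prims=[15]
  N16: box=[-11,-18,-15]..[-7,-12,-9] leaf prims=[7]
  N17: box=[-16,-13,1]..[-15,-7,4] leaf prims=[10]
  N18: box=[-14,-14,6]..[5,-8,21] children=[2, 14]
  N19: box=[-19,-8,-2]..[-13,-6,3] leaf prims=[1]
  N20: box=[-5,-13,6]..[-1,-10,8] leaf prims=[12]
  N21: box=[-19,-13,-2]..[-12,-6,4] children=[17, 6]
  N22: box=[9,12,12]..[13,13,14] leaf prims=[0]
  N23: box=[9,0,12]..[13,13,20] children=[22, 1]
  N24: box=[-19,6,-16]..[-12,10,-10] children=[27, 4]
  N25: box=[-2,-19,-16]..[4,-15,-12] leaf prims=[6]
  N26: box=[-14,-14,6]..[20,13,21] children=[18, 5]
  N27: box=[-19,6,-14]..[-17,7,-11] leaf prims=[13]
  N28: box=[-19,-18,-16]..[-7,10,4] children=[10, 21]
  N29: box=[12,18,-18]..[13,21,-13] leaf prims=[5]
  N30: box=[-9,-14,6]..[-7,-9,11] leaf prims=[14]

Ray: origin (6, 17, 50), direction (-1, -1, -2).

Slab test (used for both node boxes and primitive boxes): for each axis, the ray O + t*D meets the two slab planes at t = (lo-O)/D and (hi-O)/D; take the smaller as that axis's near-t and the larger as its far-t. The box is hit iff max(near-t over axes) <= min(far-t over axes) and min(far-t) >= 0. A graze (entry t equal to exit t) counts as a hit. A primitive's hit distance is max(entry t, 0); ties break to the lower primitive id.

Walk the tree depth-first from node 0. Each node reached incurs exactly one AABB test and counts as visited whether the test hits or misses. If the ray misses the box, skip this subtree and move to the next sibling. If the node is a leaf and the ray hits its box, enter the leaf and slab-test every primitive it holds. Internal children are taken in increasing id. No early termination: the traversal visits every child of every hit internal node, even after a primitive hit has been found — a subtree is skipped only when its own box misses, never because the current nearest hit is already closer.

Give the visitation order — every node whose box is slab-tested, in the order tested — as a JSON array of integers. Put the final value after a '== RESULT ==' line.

Trace the traversal:
N0 x:[-14,25] y:[-4,36] z:[29/2,34] -> hit [29/2,25], descend [3, 26]
  N3 x:[-7,25] y:[-4,36] z:[23,34] -> hit [23,25], descend [12, 28]
    N12 x:[-7,8] y:[-4,36] z:[25,34] -> miss, prune
    N28 x:[13,25] y:[7,35] z:[23,33] -> hit [23,25], descend [10, 21]
      N10 x:[13,25] y:[7,35] z:[59/2,33] -> miss, prune
      N21 x:[18,25] y:[23,30] z:[23,26] -> hit [23,25], descend [6, 17]
        N6 x:[18,25] y:[23,26] z:[47/2,26] -> hit [47/2,25], descend [9, 19]
          N9 x:[18,21] y:[24,26] z:[49/2,26] -> miss, prune
          N19 x:[19,25] y:[23,25] z:[47/2,26] -> hit [47/2,25] leaf, test {P1@t=47/2}
        N17 x:[21,22] y:[24,30] z:[23,49/2] -> miss, prune
  N26 x:[-14,20] y:[4,31] z:[29/2,22] -> hit [29/2,20], descend [5, 18]
    N5 x:[-14,-3] y:[4,31] z:[15,19] -> miss, prune
    N18 x:[1,20] y:[25,31] z:[29/2,22] -> miss, prune

13 AABB tests over nodes [0, 3, 12, 28, 10, 21, 6, 9, 19, 17, 26, 5, 18]; 1 leaf entered; closest P1.

== RESULT ==
[0, 3, 12, 28, 10, 21, 6, 9, 19, 17, 26, 5, 18]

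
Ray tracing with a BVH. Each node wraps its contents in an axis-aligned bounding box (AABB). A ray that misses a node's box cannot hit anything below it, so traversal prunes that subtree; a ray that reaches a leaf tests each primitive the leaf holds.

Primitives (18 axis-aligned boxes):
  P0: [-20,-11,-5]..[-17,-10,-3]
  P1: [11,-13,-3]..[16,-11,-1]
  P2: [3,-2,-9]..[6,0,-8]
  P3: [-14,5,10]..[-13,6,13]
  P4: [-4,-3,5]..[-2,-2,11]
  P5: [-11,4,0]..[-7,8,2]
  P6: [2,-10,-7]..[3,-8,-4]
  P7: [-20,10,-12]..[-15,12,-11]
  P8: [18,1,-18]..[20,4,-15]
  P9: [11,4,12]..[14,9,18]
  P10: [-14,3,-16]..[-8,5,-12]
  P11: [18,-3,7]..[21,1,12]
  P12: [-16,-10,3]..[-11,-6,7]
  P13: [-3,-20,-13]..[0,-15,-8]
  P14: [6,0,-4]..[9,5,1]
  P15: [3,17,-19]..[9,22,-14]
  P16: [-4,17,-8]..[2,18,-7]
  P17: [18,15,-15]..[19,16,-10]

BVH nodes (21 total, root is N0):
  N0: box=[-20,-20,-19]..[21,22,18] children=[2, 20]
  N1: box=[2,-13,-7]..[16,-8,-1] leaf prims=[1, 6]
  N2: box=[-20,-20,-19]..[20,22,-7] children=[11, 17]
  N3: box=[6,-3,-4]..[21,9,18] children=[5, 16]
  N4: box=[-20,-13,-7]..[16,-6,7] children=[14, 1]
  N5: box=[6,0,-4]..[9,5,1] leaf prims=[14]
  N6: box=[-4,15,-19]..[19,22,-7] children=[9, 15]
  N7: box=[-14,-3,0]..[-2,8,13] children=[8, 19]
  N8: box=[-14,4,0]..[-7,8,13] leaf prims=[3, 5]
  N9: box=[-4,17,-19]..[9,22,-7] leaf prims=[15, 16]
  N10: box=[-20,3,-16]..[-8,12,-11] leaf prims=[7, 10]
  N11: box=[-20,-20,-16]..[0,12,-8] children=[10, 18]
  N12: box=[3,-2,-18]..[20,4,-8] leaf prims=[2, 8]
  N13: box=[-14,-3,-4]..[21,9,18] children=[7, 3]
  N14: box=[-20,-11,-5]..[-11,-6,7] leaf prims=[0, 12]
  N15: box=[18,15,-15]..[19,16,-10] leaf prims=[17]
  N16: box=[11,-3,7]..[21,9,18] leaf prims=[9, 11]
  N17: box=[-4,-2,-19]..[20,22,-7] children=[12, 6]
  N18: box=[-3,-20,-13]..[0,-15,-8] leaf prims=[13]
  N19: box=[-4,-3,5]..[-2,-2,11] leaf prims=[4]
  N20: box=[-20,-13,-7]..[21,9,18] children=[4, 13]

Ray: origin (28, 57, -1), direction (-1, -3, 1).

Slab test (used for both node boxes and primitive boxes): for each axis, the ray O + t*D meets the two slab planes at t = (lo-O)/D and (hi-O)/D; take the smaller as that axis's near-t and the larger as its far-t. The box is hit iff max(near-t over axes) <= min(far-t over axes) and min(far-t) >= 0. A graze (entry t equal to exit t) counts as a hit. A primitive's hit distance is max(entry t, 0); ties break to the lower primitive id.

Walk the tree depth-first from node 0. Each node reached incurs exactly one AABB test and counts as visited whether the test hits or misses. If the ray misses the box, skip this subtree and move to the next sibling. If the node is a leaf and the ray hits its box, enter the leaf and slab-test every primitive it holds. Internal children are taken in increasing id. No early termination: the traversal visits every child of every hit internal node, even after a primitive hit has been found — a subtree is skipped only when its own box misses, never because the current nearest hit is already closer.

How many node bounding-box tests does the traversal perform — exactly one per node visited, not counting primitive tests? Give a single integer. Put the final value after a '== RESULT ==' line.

Trace the traversal:
N0 x:[7,48] y:[35/3,77/3] z:[-18,19] -> hit [35/3,19], descend [2, 20]
  N2 x:[8,48] y:[35/3,77/3] z:[-18,-6] -> miss, prune
  N20 x:[7,48] y:[16,70/3] z:[-6,19] -> hit [16,19], descend [4, 13]
    N4 x:[12,48] y:[21,70/3] z:[-6,8] -> miss, prune
    N13 x:[7,42] y:[16,20] z:[-3,19] -> hit [16,19], descend [3, 7]
      N3 x:[7,22] y:[16,20] z:[-3,19] -> hit [16,19], descend [5, 16]
        N5 x:[19,22] y:[52/3,19] z:[-3,2] -> miss, prune
        N16 x:[7,17] y:[16,20] z:[8,19] -> hit [16,17] leaf, test {P9@t=16, P11(miss)}
      N7 x:[30,42] y:[49/3,20] z:[1,14] -> miss, prune

9 AABB tests over nodes [0, 2, 20, 4, 13, 3, 5, 16, 7]; 1 leaf entered; closest P9.

== RESULT ==
9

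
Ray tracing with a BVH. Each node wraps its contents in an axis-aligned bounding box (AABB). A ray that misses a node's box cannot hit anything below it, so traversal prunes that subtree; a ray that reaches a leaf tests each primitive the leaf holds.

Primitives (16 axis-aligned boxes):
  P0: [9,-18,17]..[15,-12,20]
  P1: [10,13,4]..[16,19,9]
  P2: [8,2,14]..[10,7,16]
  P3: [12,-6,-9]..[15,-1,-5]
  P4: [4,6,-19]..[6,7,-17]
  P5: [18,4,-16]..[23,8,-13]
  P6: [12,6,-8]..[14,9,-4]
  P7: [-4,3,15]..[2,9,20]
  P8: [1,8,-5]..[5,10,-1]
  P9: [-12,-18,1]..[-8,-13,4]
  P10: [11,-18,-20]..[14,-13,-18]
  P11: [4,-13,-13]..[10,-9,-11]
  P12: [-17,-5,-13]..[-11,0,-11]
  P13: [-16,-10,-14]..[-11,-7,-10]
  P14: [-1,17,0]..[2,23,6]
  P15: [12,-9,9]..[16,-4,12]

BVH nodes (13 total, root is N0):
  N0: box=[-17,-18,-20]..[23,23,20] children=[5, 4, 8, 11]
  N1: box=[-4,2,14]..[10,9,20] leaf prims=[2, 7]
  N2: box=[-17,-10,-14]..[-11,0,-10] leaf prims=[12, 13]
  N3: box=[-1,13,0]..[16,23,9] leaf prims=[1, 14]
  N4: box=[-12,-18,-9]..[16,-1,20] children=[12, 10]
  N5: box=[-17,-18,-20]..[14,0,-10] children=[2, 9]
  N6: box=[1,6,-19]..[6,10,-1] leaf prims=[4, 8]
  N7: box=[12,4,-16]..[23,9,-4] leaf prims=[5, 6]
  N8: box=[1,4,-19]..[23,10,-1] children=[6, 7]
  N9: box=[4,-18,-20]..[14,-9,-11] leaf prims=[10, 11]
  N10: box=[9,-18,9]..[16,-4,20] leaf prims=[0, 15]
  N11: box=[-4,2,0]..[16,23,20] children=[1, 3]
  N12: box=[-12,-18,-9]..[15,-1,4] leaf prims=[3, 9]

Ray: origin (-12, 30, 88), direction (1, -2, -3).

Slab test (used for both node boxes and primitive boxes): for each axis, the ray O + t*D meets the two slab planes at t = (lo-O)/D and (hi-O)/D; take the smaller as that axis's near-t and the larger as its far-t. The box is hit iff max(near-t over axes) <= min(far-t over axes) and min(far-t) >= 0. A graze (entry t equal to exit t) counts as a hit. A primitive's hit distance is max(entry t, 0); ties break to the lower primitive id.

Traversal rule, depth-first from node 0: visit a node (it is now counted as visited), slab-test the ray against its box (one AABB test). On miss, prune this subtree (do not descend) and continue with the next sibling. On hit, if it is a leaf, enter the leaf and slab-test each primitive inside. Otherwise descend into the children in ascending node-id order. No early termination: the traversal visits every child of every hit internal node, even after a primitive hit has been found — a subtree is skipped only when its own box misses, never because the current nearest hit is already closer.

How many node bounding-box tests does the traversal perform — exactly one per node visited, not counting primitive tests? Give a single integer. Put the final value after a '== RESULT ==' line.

Trace the traversal:
N0 x:[-5,35] y:[7/2,24] z:[68/3,36] -> hit [68/3,24], descend [4, 5, 8, 11]
  N4 x:[0,28] y:[31/2,24] z:[68/3,97/3] -> hit [68/3,24], descend [10, 12]
    N10 x:[21,28] y:[17,24] z:[68/3,79/3] -> hit [68/3,24] leaf, test {P0@t=68/3, P15(miss)}
    N12 x:[0,27] y:[31/2,24] z:[28,97/3] -> miss, prune
  N5 x:[-5,26] y:[15,24] z:[98/3,36] -> miss, prune
  N8 x:[13,35] y:[10,13] z:[89/3,107/3] -> miss, prune
  N11 x:[8,28] y:[7/2,14] z:[68/3,88/3] -> miss, prune

Summary -> nodes [0, 4, 10, 12, 5, 8, 11]; box-tests=7; leaf-entries=1; first=P0

== RESULT ==
7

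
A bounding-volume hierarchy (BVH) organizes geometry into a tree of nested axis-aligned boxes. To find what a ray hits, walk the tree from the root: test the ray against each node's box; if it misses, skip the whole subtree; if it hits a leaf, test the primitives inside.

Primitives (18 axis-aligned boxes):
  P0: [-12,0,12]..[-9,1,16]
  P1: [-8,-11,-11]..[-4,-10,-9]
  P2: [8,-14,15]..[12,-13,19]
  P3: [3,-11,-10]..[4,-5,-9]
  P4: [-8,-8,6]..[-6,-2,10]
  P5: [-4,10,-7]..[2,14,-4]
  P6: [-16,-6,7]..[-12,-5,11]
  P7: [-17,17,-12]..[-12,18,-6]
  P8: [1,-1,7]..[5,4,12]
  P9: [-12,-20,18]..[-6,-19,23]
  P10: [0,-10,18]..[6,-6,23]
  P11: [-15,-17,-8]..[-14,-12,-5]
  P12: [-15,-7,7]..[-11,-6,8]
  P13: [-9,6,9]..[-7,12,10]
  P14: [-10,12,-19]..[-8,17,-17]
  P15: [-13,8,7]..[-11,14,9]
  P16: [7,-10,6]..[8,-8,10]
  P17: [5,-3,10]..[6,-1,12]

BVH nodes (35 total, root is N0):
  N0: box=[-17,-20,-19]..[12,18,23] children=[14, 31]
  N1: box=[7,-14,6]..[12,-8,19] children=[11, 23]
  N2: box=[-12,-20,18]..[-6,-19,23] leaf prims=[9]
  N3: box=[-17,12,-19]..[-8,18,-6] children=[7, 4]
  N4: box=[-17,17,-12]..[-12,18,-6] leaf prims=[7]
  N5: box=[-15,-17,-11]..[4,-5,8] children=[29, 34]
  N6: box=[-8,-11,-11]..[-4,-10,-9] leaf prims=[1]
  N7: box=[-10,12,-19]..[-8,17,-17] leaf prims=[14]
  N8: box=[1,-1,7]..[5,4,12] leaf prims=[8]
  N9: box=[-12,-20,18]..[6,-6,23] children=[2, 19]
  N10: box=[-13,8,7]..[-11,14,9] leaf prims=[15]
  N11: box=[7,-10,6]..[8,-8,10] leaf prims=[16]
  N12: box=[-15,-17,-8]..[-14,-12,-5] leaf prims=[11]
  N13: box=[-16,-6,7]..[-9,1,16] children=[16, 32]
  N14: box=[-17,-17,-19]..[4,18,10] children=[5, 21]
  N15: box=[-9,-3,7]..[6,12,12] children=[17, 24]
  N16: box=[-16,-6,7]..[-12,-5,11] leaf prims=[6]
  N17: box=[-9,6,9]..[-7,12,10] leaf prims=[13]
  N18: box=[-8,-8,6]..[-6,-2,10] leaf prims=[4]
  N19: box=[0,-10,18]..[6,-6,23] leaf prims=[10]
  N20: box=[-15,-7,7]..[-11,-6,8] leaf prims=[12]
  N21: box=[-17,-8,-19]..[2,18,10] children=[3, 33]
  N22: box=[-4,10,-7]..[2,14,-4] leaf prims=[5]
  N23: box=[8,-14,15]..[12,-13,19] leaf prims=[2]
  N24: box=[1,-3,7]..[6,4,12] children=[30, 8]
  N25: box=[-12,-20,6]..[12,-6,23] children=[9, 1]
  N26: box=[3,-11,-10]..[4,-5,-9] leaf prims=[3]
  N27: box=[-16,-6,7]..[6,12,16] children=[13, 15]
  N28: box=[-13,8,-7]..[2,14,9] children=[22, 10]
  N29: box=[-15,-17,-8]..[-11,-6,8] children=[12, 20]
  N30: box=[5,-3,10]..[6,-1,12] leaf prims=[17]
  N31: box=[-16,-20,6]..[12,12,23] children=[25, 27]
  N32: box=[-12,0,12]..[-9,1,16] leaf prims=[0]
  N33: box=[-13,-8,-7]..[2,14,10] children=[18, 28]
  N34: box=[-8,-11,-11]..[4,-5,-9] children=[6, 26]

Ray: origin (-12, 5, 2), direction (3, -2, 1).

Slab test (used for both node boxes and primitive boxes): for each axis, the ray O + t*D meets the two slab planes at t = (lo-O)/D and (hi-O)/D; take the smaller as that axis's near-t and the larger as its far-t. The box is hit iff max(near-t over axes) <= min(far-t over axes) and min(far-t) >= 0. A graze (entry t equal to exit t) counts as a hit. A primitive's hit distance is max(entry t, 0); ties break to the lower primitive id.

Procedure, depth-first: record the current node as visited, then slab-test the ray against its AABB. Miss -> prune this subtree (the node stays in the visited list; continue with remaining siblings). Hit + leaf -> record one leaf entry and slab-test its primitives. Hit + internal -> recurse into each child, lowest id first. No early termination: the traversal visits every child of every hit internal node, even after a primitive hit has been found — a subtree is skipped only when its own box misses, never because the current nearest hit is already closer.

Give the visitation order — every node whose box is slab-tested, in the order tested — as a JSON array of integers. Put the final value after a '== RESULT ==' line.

Walk:
N0 x:[-5/3,8] y:[-13/2,25/2] z:[-21,21] -> hit [-5/3,8], descend [14, 31]
  N14 x:[-5/3,16/3] y:[-13/2,11] z:[-21,8] -> hit [-5/3,16/3], descend [5, 21]
    N5 x:[-1,16/3] y:[5,11] z:[-13,6] -> hit [5,16/3], descend [29, 34]
      N29 x:[-1,1/3] y:[11/2,11] z:[-10,6] -> miss, prune
      N34 x:[4/3,16/3] y:[5,8] z:[-13,-11] -> miss, prune
    N21 x:[-5/3,14/3] y:[-13/2,13/2] z:[-21,8] -> hit [-5/3,14/3], descend [3, 33]
      N3 x:[-5/3,4/3] y:[-13/2,-7/2] z:[-21,-8] -> miss, prune
      N33 x:[-1/3,14/3] y:[-9/2,13/2] z:[-9,8] -> hit [-1/3,14/3], descend [18, 28]
        N18 x:[4/3,2] y:[7/2,13/2] z:[4,8] -> miss, prune
        N28 x:[-1/3,14/3] y:[-9/2,-3/2] z:[-9,7] -> miss, prune
  N31 x:[-4/3,8] y:[-7/2,25/2] z:[4,21] -> hit [4,8], descend [25, 27]
    N25 x:[0,8] y:[11/2,25/2] z:[4,21] -> hit [11/2,8], descend [1, 9]
      N1 x:[19/3,8] y:[13/2,19/2] z:[4,17] -> hit [13/2,8], descend [11, 23]
        N11 x:[19/3,20/3] y:[13/2,15/2] z:[4,8] -> hit [13/2,20/3] leaf, test {P16@t=13/2}
        N23 x:[20/3,8] y:[9,19/2] z:[13,17] -> miss, prune
      N9 x:[0,6] y:[11/2,25/2] z:[16,21] -> miss, prune
    N27 x:[-4/3,6] y:[-7/2,11/2] z:[5,14] -> hit [5,11/2], descend [13, 15]
      N13 x:[-4/3,1] y:[2,11/2] z:[5,14] -> miss, prune
      N15 x:[1,6] y:[-7/2,4] z:[5,10] -> miss, prune

Summary -> nodes [0, 14, 5, 29, 34, 21, 3, 33, 18, 28, 31, 25, 1, 11, 23, 9, 27, 13, 15]; box-tests=19; leaf-entries=1; first=P16

== RESULT ==
[0, 14, 5, 29, 34, 21, 3, 33, 18, 28, 31, 25, 1, 11, 23, 9, 27, 13, 15]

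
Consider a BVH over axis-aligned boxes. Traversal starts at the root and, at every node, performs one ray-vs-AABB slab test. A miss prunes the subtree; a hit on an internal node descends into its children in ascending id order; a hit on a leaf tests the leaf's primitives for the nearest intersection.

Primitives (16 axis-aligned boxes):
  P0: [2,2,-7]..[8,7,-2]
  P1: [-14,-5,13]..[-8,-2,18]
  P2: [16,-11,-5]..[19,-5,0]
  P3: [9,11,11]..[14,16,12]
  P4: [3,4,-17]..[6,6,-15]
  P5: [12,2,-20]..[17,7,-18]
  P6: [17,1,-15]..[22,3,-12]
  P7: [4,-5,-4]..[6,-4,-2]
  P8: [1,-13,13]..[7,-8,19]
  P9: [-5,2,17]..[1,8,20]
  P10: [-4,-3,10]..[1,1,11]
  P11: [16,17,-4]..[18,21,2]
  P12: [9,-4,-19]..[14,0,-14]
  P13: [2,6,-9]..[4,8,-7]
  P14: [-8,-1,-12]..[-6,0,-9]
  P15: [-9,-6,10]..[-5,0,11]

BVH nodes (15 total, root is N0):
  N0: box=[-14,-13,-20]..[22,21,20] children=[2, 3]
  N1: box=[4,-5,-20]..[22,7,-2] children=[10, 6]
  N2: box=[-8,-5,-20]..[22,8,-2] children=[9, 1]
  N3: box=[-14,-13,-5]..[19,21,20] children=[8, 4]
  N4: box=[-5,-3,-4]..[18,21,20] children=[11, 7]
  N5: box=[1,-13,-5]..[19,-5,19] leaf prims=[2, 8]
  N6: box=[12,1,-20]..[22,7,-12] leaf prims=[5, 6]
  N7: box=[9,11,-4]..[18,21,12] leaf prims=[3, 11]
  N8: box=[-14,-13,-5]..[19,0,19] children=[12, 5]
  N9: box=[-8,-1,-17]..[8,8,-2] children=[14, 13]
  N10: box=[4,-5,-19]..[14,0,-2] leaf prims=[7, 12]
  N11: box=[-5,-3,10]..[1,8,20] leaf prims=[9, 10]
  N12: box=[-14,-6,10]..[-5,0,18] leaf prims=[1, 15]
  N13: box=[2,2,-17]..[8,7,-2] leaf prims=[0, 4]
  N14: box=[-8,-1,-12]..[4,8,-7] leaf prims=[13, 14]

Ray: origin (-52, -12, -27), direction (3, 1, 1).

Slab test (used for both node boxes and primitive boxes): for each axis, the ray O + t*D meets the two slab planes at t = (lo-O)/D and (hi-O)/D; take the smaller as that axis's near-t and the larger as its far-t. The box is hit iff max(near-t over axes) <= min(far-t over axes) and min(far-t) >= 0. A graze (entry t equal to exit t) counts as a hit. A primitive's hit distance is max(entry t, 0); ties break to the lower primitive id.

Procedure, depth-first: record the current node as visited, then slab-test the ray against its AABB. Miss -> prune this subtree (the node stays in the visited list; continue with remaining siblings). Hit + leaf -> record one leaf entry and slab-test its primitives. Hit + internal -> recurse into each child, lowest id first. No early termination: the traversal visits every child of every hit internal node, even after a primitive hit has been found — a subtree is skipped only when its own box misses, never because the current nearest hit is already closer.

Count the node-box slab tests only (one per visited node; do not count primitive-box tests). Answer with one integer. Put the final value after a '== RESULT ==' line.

Walk:
N0 x:[38/3,74/3] y:[-1,33] z:[7,47] -> hit [38/3,74/3], descend [2, 3]
  N2 x:[44/3,74/3] y:[7,20] z:[7,25] -> hit [44/3,20], descend [1, 9]
    N1 x:[56/3,74/3] y:[7,19] z:[7,25] -> hit [56/3,19], descend [6, 10]
      N6 x:[64/3,74/3] y:[13,19] z:[7,15] -> miss, prune
      N10 x:[56/3,22] y:[7,12] z:[8,25] -> miss, prune
    N9 x:[44/3,20] y:[11,20] z:[10,25] -> hit [44/3,20], descend [13, 14]
      N13 x:[18,20] y:[14,19] z:[10,25] -> hit [18,19] leaf, test {P0(miss), P4(miss)}
      N14 x:[44/3,56/3] y:[11,20] z:[15,20] -> hit [15,56/3] leaf, test {P13@t=18, P14(miss)}
  N3 x:[38/3,71/3] y:[-1,33] z:[22,47] -> hit [22,71/3], descend [4, 8]
    N4 x:[47/3,70/3] y:[9,33] z:[23,47] -> hit [23,70/3], descend [7, 11]
      N7 x:[61/3,70/3] y:[23,33] z:[23,39] -> hit [23,70/3] leaf, test {P3(miss), P11(miss)}
      N11 x:[47/3,53/3] y:[9,20] z:[37,47] -> miss, prune
    N8 x:[38/3,71/3] y:[-1,12] z:[22,46] -> miss, prune

13 AABB tests over nodes [0, 2, 1, 6, 10, 9, 13, 14, 3, 4, 7, 11, 8]; 3 leaves entered; closest P13.

== RESULT ==
13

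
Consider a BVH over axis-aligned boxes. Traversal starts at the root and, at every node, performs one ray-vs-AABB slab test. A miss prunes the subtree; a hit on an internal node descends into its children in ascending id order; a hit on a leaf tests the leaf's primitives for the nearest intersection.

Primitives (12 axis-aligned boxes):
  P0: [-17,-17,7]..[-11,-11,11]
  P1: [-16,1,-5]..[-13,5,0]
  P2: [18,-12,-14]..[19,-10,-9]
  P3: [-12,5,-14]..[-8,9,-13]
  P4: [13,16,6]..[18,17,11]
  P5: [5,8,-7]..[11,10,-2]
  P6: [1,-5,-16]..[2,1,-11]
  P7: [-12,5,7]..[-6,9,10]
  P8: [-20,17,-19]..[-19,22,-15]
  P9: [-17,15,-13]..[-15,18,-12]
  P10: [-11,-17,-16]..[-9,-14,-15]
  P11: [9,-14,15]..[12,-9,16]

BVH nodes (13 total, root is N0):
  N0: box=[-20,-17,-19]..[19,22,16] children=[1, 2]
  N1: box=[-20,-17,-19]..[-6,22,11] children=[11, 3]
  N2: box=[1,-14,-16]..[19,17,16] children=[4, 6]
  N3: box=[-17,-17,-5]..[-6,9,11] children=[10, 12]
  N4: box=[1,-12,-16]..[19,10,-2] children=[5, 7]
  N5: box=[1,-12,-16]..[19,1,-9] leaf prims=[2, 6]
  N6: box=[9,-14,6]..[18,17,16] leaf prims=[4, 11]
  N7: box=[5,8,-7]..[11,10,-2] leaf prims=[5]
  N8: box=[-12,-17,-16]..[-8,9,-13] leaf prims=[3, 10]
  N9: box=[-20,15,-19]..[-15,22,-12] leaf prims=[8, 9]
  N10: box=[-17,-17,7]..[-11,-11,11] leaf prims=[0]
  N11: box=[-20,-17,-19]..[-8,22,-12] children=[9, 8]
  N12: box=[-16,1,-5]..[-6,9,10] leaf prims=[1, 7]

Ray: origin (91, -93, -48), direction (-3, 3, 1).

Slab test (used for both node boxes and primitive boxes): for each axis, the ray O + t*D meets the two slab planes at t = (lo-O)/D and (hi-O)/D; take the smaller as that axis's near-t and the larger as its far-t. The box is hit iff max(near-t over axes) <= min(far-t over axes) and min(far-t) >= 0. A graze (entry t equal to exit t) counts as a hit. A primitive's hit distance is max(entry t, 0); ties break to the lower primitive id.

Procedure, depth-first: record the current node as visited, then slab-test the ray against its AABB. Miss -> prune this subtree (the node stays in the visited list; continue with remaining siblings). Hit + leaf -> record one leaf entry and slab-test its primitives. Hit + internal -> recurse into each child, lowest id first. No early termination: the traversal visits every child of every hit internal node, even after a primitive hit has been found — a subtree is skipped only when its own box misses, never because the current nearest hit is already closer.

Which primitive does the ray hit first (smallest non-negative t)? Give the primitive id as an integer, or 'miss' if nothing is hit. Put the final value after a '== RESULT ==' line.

Walk:
N0 x:[24,37] y:[76/3,115/3] z:[29,64] -> hit [29,37], descend [1, 2]
  N1 x:[97/3,37] y:[76/3,115/3] z:[29,59] -> hit [97/3,37], descend [3, 11]
    N3 x:[97/3,36] y:[76/3,34] z:[43,59] -> miss, prune
    N11 x:[33,37] y:[76/3,115/3] z:[29,36] -> hit [33,36], descend [8, 9]
      N8 x:[33,103/3] y:[76/3,34] z:[32,35] -> hit [33,34] leaf, test {P3@t=34, P10(miss)}
      N9 x:[106/3,37] y:[36,115/3] z:[29,36] -> hit [36,36] leaf, test {P8(miss), P9@t=36}
  N2 x:[24,30] y:[79/3,110/3] z:[32,64] -> miss, prune

Visited [0, 1, 3, 11, 8, 9, 2]. Tests: 7 box, 2 leaf. Nearest: P3.

== RESULT ==
3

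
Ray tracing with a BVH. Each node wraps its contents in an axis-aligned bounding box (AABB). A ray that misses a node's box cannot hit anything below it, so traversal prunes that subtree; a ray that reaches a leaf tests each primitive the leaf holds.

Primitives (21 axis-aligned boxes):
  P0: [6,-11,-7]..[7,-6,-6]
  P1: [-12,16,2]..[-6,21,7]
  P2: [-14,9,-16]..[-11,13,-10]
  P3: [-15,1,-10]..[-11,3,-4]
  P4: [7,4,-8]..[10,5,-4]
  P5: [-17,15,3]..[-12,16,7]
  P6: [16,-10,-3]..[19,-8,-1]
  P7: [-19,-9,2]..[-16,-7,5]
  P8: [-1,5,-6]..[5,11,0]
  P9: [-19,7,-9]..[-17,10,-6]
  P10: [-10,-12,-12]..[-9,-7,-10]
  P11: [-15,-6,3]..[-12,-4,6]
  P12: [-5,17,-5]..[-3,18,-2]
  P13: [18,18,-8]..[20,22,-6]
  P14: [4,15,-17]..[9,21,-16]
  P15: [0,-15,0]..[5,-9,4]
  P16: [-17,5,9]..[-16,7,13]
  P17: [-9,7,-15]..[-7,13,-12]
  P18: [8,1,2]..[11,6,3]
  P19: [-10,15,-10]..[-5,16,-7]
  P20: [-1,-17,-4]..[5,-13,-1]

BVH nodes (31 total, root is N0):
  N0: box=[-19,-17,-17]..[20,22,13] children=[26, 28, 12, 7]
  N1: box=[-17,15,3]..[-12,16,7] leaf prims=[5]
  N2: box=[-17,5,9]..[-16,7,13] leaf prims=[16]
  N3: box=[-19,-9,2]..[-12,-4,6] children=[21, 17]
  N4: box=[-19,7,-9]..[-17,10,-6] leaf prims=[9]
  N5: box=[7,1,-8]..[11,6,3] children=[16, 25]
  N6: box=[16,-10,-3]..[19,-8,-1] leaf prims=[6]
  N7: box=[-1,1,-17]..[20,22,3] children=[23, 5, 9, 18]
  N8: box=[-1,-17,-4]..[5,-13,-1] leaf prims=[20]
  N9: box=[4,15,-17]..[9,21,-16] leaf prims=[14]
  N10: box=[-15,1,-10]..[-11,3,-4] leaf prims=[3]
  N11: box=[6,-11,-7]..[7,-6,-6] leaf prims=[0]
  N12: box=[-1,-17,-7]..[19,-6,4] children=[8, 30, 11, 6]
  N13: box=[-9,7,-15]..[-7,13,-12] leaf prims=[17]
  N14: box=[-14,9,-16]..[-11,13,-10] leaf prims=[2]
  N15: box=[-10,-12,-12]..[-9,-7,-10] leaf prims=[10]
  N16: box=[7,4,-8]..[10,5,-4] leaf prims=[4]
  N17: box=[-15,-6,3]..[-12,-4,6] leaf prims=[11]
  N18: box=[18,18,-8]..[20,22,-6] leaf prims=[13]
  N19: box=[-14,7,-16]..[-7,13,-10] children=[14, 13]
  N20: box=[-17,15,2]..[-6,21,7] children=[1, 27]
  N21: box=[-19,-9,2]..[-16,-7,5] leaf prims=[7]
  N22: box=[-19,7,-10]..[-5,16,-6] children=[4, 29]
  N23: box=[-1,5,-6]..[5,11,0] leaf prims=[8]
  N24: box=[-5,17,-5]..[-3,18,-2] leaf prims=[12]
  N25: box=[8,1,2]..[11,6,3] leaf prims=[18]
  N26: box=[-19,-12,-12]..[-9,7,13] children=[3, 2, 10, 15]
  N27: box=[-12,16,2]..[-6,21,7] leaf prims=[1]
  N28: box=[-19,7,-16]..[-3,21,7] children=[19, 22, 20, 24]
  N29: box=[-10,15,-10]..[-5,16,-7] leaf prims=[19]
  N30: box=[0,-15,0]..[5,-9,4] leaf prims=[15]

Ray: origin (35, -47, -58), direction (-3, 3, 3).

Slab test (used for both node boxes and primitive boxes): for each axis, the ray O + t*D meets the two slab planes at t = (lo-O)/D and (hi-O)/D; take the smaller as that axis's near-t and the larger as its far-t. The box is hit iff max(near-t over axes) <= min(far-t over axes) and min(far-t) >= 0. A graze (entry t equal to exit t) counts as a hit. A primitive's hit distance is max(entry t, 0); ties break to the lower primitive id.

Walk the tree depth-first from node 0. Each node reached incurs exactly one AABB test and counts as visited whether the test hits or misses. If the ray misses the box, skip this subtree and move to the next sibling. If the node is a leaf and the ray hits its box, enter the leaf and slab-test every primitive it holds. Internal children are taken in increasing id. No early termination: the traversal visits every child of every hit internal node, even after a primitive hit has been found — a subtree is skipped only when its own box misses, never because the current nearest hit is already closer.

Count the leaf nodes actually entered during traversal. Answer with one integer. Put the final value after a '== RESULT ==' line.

Traverse from the root:
N0 x:[5,18] y:[10,23] z:[41/3,71/3] -> hit [41/3,18], descend [7, 12, 26, 28]
  N7 x:[5,12] y:[16,23] z:[41/3,61/3] -> miss, prune
  N12 x:[16/3,12] y:[10,41/3] z:[17,62/3] -> miss, prune
  N26 x:[44/3,18] y:[35/3,18] z:[46/3,71/3] -> hit [46/3,18], descend [2, 3, 10, 15]
    N2 x:[17,52/3] y:[52/3,18] z:[67/3,71/3] -> miss, prune
    N3 x:[47/3,18] y:[38/3,43/3] z:[20,64/3] -> miss, prune
    N10 x:[46/3,50/3] y:[16,50/3] z:[16,18] -> hit [16,50/3] leaf, test {P3@t=16}
    N15 x:[44/3,15] y:[35/3,40/3] z:[46/3,16] -> miss, prune
  N28 x:[38/3,18] y:[18,68/3] z:[14,65/3] -> hit [18,18], descend [19, 20, 22, 24]
    N19 x:[14,49/3] y:[18,20] z:[14,16] -> miss, prune
    N20 x:[41/3,52/3] y:[62/3,68/3] z:[20,65/3] -> miss, prune
    N22 x:[40/3,18] y:[18,21] z:[16,52/3] -> miss, prune
    N24 x:[38/3,40/3] y:[64/3,65/3] z:[53/3,56/3] -> miss, prune

order=[0, 7, 12, 26, 2, 3, 10, 15, 28, 19, 20, 22, 24]  |boxes|=13  |leaves|=1  hit=P3

== RESULT ==
1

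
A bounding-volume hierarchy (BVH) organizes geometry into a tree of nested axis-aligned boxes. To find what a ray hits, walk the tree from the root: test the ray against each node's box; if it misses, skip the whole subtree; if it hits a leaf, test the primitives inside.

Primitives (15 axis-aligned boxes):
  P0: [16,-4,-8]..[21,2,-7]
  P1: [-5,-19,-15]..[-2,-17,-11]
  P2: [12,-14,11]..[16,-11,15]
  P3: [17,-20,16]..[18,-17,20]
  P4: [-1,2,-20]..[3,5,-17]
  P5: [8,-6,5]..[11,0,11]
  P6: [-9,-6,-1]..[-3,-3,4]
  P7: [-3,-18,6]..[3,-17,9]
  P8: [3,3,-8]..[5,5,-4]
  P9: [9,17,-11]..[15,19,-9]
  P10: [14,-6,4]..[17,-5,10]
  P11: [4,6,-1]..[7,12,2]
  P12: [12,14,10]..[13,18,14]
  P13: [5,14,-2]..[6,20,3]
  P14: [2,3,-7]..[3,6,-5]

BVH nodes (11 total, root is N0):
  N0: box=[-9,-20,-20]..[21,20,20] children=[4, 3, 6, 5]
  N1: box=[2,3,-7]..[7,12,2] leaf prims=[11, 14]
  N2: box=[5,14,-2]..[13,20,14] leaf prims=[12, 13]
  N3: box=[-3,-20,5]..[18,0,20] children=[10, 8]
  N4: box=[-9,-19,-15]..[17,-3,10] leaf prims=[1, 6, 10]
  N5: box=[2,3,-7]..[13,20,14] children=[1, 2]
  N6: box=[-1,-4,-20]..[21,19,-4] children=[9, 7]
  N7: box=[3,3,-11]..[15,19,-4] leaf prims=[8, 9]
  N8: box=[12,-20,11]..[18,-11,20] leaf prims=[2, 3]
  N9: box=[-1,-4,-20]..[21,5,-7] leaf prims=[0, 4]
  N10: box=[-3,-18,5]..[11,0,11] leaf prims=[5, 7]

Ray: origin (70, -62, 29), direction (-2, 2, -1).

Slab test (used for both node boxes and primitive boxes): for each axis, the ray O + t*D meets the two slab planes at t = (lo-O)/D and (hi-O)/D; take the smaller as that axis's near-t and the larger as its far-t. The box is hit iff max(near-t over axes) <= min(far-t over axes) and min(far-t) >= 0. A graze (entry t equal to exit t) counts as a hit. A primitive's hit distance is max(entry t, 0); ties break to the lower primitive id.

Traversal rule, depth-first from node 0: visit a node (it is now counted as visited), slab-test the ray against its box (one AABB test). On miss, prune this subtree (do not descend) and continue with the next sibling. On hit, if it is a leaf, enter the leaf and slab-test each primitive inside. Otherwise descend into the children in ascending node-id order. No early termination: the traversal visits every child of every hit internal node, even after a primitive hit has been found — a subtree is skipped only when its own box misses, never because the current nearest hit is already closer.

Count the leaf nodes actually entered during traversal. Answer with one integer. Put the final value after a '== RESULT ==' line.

Walk:
N0 x:[49/2,79/2] y:[21,41] z:[9,49] -> hit [49/2,79/2], descend [3, 4, 5, 6]
  N3 x:[26,73/2] y:[21,31] z:[9,24] -> miss, prune
  N4 x:[53/2,79/2] y:[43/2,59/2] z:[19,44] -> hit [53/2,59/2] leaf, test {P1(miss), P6(miss), P10(miss)}
  N5 x:[57/2,34] y:[65/2,41] z:[15,36] -> hit [65/2,34], descend [1, 2]
    N1 x:[63/2,34] y:[65/2,37] z:[27,36] -> hit [65/2,34] leaf, test {P11(miss), P14@t=34}
    N2 x:[57/2,65/2] y:[38,41] z:[15,31] -> miss, prune
  N6 x:[49/2,71/2] y:[29,81/2] z:[33,49] -> hit [33,71/2], descend [7, 9]
    N7 x:[55/2,67/2] y:[65/2,81/2] z:[33,40] -> hit [33,67/2] leaf, test {P8@t=33, P9(miss)}
    N9 x:[49/2,71/2] y:[29,67/2] z:[36,49] -> miss, prune

Summary -> nodes [0, 3, 4, 5, 1, 2, 6, 7, 9]; box-tests=9; leaf-entries=3; first=P8

== RESULT ==
3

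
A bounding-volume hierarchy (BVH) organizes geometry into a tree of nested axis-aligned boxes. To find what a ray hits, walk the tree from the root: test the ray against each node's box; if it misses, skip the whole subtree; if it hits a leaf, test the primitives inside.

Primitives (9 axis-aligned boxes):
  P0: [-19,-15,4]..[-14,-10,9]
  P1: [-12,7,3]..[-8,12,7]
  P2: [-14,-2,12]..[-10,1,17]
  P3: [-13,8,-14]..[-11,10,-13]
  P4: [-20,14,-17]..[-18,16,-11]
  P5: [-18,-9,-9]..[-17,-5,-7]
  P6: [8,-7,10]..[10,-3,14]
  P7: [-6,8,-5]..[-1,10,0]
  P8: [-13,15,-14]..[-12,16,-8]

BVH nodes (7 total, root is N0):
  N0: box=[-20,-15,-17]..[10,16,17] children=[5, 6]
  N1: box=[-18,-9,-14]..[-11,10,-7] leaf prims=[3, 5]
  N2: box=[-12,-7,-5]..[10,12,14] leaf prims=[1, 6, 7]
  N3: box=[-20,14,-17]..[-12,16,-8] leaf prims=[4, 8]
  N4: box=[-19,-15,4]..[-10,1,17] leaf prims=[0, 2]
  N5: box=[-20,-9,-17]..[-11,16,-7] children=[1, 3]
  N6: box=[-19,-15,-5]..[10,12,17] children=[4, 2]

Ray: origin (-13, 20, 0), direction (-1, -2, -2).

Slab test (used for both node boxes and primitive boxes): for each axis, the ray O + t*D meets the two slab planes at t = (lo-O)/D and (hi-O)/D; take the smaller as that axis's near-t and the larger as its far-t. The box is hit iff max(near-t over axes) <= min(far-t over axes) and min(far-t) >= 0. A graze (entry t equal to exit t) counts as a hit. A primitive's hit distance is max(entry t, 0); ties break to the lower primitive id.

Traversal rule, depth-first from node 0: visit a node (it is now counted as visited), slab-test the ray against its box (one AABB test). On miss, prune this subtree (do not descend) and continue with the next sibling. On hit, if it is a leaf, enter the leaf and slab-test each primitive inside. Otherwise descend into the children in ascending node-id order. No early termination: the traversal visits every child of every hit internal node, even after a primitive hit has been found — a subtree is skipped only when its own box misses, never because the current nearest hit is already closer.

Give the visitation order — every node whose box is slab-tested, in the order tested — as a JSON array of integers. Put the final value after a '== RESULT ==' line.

Walk:
N0 x:[-23,7] y:[2,35/2] z:[-17/2,17/2] -> hit [2,7], descend [5, 6]
  N5 x:[-2,7] y:[2,29/2] z:[7/2,17/2] -> hit [7/2,7], descend [1, 3]
    N1 x:[-2,5] y:[5,29/2] z:[7/2,7] -> hit [5,5] leaf, test {P3(miss), P5(miss)}
    N3 x:[-1,7] y:[2,3] z:[4,17/2] -> miss, prune
  N6 x:[-23,6] y:[4,35/2] z:[-17/2,5/2] -> miss, prune

Summary -> nodes [0, 5, 1, 3, 6]; box-tests=5; leaf-entries=1; first=miss

== RESULT ==
[0, 5, 1, 3, 6]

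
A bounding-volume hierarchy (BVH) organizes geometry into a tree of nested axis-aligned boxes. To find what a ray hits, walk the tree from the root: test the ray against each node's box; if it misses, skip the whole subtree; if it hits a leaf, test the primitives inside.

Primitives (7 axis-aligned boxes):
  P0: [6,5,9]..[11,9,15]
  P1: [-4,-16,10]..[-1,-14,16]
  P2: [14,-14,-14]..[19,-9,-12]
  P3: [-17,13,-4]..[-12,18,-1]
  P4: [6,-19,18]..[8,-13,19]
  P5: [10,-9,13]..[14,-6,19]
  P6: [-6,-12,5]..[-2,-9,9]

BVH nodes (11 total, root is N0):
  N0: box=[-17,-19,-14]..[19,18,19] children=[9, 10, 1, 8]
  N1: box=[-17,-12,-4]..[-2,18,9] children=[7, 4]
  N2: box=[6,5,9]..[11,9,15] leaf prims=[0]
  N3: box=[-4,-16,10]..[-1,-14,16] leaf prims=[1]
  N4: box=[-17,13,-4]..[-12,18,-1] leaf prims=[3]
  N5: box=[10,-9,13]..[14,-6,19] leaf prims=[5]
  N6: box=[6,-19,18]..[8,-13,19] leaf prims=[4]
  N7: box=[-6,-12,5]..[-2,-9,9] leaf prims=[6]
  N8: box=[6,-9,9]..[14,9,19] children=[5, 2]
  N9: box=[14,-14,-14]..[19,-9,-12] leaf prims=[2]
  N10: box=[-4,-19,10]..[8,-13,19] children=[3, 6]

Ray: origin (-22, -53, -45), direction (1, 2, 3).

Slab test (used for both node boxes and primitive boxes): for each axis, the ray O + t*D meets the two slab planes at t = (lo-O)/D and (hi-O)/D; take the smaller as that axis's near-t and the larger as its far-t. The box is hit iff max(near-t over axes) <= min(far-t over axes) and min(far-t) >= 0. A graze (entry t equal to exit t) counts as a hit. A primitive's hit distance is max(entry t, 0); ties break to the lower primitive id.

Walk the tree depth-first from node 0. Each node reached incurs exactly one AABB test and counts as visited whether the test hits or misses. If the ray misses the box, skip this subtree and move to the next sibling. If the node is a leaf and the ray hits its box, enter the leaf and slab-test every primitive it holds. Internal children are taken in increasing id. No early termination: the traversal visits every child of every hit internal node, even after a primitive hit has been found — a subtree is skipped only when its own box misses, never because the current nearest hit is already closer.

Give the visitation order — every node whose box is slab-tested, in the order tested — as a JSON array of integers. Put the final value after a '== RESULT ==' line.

Walk:
N0 x:[5,41] y:[17,71/2] z:[31/3,64/3] -> hit [17,64/3], descend [1, 8, 9, 10]
  N1 x:[5,20] y:[41/2,71/2] z:[41/3,18] -> miss, prune
  N8 x:[28,36] y:[22,31] z:[18,64/3] -> miss, prune
  N9 x:[36,41] y:[39/2,22] z:[31/3,11] -> miss, prune
  N10 x:[18,30] y:[17,20] z:[55/3,64/3] -> hit [55/3,20], descend [3, 6]
    N3 x:[18,21] y:[37/2,39/2] z:[55/3,61/3] -> hit [37/2,39/2] leaf, test {P1@t=37/2}
    N6 x:[28,30] y:[17,20] z:[21,64/3] -> miss, prune

order=[0, 1, 8, 9, 10, 3, 6]  |boxes|=7  |leaves|=1  hit=P1

== RESULT ==
[0, 1, 8, 9, 10, 3, 6]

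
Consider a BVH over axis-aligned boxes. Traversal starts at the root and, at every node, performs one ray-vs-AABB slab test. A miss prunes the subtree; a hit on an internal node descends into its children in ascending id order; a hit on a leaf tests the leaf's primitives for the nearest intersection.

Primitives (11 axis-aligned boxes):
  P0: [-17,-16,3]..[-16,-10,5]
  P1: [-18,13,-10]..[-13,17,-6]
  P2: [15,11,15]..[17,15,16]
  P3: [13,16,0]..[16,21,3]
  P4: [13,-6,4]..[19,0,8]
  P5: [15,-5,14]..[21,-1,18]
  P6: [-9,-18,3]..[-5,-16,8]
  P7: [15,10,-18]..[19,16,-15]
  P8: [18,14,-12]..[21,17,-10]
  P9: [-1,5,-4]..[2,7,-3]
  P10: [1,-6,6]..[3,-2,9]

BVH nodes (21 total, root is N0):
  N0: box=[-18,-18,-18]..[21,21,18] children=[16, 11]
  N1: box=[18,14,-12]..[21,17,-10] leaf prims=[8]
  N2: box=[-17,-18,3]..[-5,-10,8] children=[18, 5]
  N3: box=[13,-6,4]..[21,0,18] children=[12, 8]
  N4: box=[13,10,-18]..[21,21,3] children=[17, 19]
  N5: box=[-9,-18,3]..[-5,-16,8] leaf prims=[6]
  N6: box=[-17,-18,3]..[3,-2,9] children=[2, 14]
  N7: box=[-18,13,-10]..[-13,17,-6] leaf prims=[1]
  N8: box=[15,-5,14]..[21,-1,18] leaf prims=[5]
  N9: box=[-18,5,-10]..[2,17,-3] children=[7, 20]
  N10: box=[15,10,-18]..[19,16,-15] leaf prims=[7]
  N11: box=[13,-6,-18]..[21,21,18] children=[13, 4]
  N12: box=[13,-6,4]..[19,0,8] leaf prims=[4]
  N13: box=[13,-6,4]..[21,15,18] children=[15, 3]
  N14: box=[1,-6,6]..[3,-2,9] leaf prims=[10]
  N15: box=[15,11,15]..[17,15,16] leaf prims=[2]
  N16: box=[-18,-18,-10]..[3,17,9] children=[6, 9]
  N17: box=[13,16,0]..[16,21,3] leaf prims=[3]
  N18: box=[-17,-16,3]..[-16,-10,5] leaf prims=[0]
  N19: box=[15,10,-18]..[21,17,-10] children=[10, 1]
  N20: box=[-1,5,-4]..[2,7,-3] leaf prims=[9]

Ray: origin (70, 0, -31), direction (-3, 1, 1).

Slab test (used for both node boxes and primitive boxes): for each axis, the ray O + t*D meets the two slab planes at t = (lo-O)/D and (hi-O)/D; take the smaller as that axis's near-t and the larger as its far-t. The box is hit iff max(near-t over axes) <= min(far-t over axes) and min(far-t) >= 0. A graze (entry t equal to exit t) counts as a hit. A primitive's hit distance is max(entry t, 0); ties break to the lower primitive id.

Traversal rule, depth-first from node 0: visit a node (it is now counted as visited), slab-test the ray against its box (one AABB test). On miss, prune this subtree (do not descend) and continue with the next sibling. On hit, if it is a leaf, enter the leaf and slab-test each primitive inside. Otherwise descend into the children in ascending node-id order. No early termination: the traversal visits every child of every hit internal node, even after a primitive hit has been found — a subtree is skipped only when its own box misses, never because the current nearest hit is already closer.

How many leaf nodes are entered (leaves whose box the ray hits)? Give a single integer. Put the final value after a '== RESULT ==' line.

Traverse from the root:
N0 x:[49/3,88/3] y:[-18,21] z:[13,49] -> hit [49/3,21], descend [11, 16]
  N11 x:[49/3,19] y:[-6,21] z:[13,49] -> hit [49/3,19], descend [4, 13]
    N4 x:[49/3,19] y:[10,21] z:[13,34] -> hit [49/3,19], descend [17, 19]
      N17 x:[18,19] y:[16,21] z:[31,34] -> miss, prune
      N19 x:[49/3,55/3] y:[10,17] z:[13,21] -> hit [49/3,17], descend [1, 10]
        N1 x:[49/3,52/3] y:[14,17] z:[19,21] -> miss, prune
        N10 x:[17,55/3] y:[10,16] z:[13,16] -> miss, prune
    N13 x:[49/3,19] y:[-6,15] z:[35,49] -> miss, prune
  N16 x:[67/3,88/3] y:[-18,17] z:[21,40] -> miss, prune

order=[0, 11, 4, 17, 19, 1, 10, 13, 16]  |boxes|=9  |leaves|=0  hit=miss

== RESULT ==
0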